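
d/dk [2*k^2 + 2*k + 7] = 4*k + 2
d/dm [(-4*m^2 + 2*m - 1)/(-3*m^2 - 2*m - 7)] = 2*(7*m^2 + 25*m - 8)/(9*m^4 + 12*m^3 + 46*m^2 + 28*m + 49)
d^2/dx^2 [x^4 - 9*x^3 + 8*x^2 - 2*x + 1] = 12*x^2 - 54*x + 16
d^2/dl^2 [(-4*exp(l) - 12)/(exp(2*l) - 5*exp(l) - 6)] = 4*(-exp(4*l) - 17*exp(3*l) + 9*exp(2*l) - 117*exp(l) + 54)*exp(l)/(exp(6*l) - 15*exp(5*l) + 57*exp(4*l) + 55*exp(3*l) - 342*exp(2*l) - 540*exp(l) - 216)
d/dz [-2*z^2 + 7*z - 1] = 7 - 4*z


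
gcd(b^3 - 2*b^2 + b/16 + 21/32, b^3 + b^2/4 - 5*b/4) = 1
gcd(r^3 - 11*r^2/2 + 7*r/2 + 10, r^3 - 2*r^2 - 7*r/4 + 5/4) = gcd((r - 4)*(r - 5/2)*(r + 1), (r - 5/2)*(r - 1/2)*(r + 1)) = r^2 - 3*r/2 - 5/2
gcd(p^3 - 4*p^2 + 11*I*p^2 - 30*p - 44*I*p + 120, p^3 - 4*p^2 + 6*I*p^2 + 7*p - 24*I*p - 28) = p - 4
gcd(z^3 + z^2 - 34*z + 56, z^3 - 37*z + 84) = z^2 + 3*z - 28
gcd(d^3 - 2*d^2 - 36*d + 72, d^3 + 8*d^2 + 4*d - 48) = d^2 + 4*d - 12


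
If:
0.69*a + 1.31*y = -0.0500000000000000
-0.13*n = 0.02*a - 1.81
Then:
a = -1.89855072463768*y - 0.072463768115942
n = 0.292084726867336*y + 13.9342251950948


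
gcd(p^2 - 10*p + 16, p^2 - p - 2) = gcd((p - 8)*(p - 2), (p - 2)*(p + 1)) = p - 2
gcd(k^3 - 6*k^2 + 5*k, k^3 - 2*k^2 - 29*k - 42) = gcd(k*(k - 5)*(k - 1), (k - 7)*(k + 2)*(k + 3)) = 1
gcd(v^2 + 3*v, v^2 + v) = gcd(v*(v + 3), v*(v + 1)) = v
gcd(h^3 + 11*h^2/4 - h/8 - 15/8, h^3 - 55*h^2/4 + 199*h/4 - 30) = h - 3/4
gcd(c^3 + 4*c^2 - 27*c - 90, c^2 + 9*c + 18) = c^2 + 9*c + 18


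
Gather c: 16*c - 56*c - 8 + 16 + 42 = 50 - 40*c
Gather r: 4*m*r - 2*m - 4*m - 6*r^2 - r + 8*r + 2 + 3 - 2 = -6*m - 6*r^2 + r*(4*m + 7) + 3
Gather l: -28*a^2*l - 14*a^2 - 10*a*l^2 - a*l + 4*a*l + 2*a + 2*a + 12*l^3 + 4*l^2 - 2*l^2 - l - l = -14*a^2 + 4*a + 12*l^3 + l^2*(2 - 10*a) + l*(-28*a^2 + 3*a - 2)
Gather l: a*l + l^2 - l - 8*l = l^2 + l*(a - 9)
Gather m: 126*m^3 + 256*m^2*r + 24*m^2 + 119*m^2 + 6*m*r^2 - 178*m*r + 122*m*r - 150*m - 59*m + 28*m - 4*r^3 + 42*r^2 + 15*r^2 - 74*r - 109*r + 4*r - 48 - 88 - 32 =126*m^3 + m^2*(256*r + 143) + m*(6*r^2 - 56*r - 181) - 4*r^3 + 57*r^2 - 179*r - 168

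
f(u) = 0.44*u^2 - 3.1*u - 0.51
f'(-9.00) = -11.02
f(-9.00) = 63.03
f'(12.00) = 7.46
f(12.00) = 25.65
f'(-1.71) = -4.60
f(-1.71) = 6.08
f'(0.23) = -2.90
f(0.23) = -1.20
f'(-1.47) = -4.39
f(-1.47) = 5.00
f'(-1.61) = -4.52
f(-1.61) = 5.62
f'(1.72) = -1.59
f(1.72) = -4.54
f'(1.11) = -2.12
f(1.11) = -3.41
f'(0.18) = -2.94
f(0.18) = -1.05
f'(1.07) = -2.16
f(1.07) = -3.32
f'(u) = 0.88*u - 3.1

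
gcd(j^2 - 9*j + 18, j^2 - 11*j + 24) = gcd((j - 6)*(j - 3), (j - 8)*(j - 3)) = j - 3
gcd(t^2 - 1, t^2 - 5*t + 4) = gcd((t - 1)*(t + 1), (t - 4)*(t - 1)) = t - 1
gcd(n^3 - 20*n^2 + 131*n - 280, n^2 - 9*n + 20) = n - 5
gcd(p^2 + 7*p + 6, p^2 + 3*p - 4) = 1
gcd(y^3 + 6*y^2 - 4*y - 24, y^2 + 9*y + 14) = y + 2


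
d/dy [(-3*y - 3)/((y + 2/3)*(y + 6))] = 9*(3*y^2 + 6*y + 8)/(9*y^4 + 120*y^3 + 472*y^2 + 480*y + 144)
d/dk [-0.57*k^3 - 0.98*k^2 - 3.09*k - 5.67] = -1.71*k^2 - 1.96*k - 3.09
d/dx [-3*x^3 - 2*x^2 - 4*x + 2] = -9*x^2 - 4*x - 4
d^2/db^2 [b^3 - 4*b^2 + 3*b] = 6*b - 8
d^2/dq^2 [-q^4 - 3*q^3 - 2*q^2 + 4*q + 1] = -12*q^2 - 18*q - 4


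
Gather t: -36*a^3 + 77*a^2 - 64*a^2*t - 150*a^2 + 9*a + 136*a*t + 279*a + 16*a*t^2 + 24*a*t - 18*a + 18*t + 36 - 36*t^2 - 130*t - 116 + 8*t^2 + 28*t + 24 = -36*a^3 - 73*a^2 + 270*a + t^2*(16*a - 28) + t*(-64*a^2 + 160*a - 84) - 56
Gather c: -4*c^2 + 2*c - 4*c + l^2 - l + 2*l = -4*c^2 - 2*c + l^2 + l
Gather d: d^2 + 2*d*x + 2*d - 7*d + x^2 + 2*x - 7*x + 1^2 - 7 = d^2 + d*(2*x - 5) + x^2 - 5*x - 6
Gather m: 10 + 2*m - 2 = 2*m + 8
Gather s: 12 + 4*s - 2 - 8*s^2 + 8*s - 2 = -8*s^2 + 12*s + 8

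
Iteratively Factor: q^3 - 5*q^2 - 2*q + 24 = (q + 2)*(q^2 - 7*q + 12) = (q - 4)*(q + 2)*(q - 3)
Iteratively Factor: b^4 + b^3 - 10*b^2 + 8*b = (b - 2)*(b^3 + 3*b^2 - 4*b) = (b - 2)*(b + 4)*(b^2 - b) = b*(b - 2)*(b + 4)*(b - 1)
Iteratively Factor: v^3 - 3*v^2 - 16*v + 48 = (v - 4)*(v^2 + v - 12) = (v - 4)*(v - 3)*(v + 4)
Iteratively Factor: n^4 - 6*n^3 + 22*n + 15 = (n + 1)*(n^3 - 7*n^2 + 7*n + 15) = (n - 3)*(n + 1)*(n^2 - 4*n - 5) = (n - 5)*(n - 3)*(n + 1)*(n + 1)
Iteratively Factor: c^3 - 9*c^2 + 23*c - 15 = (c - 1)*(c^2 - 8*c + 15) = (c - 5)*(c - 1)*(c - 3)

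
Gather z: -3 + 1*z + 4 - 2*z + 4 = 5 - z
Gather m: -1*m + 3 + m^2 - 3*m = m^2 - 4*m + 3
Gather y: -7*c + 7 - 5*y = -7*c - 5*y + 7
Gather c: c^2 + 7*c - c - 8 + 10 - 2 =c^2 + 6*c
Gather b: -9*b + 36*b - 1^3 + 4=27*b + 3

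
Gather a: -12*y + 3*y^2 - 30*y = 3*y^2 - 42*y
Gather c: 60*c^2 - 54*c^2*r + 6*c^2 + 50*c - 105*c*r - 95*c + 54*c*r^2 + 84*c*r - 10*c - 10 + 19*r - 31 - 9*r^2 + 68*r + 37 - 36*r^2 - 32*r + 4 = c^2*(66 - 54*r) + c*(54*r^2 - 21*r - 55) - 45*r^2 + 55*r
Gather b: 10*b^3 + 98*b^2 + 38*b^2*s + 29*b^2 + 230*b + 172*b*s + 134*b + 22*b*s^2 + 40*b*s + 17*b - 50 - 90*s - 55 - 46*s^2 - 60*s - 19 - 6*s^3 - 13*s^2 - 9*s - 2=10*b^3 + b^2*(38*s + 127) + b*(22*s^2 + 212*s + 381) - 6*s^3 - 59*s^2 - 159*s - 126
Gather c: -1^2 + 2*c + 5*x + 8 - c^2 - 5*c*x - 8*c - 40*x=-c^2 + c*(-5*x - 6) - 35*x + 7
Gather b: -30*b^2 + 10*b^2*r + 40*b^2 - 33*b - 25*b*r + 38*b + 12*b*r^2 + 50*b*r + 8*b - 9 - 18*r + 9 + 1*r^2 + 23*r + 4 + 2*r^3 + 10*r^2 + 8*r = b^2*(10*r + 10) + b*(12*r^2 + 25*r + 13) + 2*r^3 + 11*r^2 + 13*r + 4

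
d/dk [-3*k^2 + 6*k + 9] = 6 - 6*k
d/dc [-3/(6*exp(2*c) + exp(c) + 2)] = (36*exp(c) + 3)*exp(c)/(6*exp(2*c) + exp(c) + 2)^2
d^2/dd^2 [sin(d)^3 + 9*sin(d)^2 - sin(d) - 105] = sin(d)/4 + 9*sin(3*d)/4 + 18*cos(2*d)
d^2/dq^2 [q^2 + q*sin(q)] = -q*sin(q) + 2*cos(q) + 2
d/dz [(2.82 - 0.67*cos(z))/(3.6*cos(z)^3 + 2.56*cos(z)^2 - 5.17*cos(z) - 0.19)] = (-4.824*cos(z)^3 + 28.7408*cos(z)^2 + 14.4384*cos(z) - 14.7067)*sin(z)/(12.96*cos(z)^6 + 18.432*cos(z)^5 - 30.6704*cos(z)^4 - 27.8384*cos(z)^3 + 25.7561*cos(z)^2 + 1.9646*cos(z) + 0.0361)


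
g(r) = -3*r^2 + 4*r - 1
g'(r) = 4 - 6*r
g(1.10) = -0.23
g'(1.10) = -2.60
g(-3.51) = -52.00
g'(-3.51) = 25.06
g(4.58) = -45.61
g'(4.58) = -23.48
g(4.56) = -45.14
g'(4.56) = -23.36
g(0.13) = -0.53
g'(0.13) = 3.22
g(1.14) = -0.34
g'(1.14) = -2.84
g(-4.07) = -66.97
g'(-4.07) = 28.42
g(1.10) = -0.23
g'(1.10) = -2.60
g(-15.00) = -736.00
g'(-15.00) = 94.00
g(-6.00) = -133.00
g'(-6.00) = 40.00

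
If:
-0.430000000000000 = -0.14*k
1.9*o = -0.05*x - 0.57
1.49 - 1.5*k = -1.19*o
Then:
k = 3.07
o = 2.62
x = -110.94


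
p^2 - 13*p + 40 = (p - 8)*(p - 5)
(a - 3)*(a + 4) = a^2 + a - 12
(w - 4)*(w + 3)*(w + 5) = w^3 + 4*w^2 - 17*w - 60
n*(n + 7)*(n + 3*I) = n^3 + 7*n^2 + 3*I*n^2 + 21*I*n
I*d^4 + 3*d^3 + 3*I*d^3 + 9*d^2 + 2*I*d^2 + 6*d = d*(d + 2)*(d - 3*I)*(I*d + I)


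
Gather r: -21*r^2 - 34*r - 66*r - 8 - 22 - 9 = -21*r^2 - 100*r - 39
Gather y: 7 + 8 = 15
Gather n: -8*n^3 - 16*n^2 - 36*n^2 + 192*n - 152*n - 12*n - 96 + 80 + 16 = -8*n^3 - 52*n^2 + 28*n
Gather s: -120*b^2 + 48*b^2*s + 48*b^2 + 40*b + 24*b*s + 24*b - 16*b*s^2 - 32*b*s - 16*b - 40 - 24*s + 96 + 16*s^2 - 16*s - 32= -72*b^2 + 48*b + s^2*(16 - 16*b) + s*(48*b^2 - 8*b - 40) + 24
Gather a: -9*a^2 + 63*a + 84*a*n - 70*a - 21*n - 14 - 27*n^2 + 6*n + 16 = -9*a^2 + a*(84*n - 7) - 27*n^2 - 15*n + 2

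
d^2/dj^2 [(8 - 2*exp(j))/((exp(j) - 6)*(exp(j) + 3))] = 2*(-exp(4*j) + 13*exp(3*j) - 144*exp(2*j) + 378*exp(j) - 540)*exp(j)/(exp(6*j) - 9*exp(5*j) - 27*exp(4*j) + 297*exp(3*j) + 486*exp(2*j) - 2916*exp(j) - 5832)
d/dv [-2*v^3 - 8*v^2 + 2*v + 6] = -6*v^2 - 16*v + 2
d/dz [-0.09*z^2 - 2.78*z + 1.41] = -0.18*z - 2.78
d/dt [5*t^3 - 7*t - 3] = 15*t^2 - 7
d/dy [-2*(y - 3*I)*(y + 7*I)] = -4*y - 8*I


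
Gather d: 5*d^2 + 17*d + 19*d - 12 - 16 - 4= 5*d^2 + 36*d - 32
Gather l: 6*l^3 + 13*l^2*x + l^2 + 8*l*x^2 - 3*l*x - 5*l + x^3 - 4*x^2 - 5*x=6*l^3 + l^2*(13*x + 1) + l*(8*x^2 - 3*x - 5) + x^3 - 4*x^2 - 5*x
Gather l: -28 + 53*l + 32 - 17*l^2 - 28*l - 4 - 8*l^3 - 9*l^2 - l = -8*l^3 - 26*l^2 + 24*l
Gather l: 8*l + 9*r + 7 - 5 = 8*l + 9*r + 2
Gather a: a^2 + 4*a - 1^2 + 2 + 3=a^2 + 4*a + 4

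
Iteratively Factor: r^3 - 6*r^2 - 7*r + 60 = (r - 5)*(r^2 - r - 12) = (r - 5)*(r + 3)*(r - 4)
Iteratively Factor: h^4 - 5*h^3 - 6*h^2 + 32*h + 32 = (h - 4)*(h^3 - h^2 - 10*h - 8) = (h - 4)^2*(h^2 + 3*h + 2) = (h - 4)^2*(h + 2)*(h + 1)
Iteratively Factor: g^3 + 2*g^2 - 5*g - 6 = (g + 1)*(g^2 + g - 6) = (g + 1)*(g + 3)*(g - 2)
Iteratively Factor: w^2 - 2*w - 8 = (w - 4)*(w + 2)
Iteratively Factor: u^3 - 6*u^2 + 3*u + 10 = (u - 5)*(u^2 - u - 2) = (u - 5)*(u + 1)*(u - 2)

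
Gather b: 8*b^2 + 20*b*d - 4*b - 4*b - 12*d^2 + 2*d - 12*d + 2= 8*b^2 + b*(20*d - 8) - 12*d^2 - 10*d + 2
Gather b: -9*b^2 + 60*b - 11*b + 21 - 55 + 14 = -9*b^2 + 49*b - 20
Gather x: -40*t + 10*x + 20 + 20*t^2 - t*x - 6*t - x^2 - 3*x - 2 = 20*t^2 - 46*t - x^2 + x*(7 - t) + 18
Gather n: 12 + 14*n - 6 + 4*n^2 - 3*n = 4*n^2 + 11*n + 6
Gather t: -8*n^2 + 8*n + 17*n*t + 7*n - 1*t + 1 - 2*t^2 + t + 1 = -8*n^2 + 17*n*t + 15*n - 2*t^2 + 2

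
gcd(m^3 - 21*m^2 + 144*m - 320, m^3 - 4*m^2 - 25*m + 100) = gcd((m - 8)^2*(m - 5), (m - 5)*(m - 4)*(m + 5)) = m - 5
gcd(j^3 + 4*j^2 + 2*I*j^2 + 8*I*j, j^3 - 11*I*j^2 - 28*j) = j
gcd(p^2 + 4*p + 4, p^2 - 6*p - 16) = p + 2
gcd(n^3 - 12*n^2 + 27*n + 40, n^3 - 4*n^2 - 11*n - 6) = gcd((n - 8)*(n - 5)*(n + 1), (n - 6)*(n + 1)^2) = n + 1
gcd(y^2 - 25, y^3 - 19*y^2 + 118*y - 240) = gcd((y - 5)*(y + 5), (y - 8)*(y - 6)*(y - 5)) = y - 5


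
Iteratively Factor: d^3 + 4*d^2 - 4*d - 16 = (d + 4)*(d^2 - 4) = (d - 2)*(d + 4)*(d + 2)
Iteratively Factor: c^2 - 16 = (c + 4)*(c - 4)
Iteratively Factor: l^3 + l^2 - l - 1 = (l + 1)*(l^2 - 1) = (l + 1)^2*(l - 1)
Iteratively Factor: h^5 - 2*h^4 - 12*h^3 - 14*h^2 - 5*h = (h + 1)*(h^4 - 3*h^3 - 9*h^2 - 5*h) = h*(h + 1)*(h^3 - 3*h^2 - 9*h - 5) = h*(h + 1)^2*(h^2 - 4*h - 5) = h*(h - 5)*(h + 1)^2*(h + 1)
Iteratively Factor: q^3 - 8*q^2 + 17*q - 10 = (q - 2)*(q^2 - 6*q + 5) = (q - 5)*(q - 2)*(q - 1)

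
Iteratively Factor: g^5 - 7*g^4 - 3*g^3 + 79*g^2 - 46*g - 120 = (g - 5)*(g^4 - 2*g^3 - 13*g^2 + 14*g + 24) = (g - 5)*(g - 4)*(g^3 + 2*g^2 - 5*g - 6) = (g - 5)*(g - 4)*(g - 2)*(g^2 + 4*g + 3) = (g - 5)*(g - 4)*(g - 2)*(g + 1)*(g + 3)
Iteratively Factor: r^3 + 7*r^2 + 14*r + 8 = (r + 4)*(r^2 + 3*r + 2) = (r + 2)*(r + 4)*(r + 1)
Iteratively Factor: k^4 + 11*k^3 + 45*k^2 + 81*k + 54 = (k + 3)*(k^3 + 8*k^2 + 21*k + 18) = (k + 3)^2*(k^2 + 5*k + 6) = (k + 3)^3*(k + 2)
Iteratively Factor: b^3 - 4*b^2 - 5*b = (b - 5)*(b^2 + b) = (b - 5)*(b + 1)*(b)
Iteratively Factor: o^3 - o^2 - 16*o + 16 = (o - 1)*(o^2 - 16) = (o - 1)*(o + 4)*(o - 4)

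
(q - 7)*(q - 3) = q^2 - 10*q + 21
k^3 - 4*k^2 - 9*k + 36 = (k - 4)*(k - 3)*(k + 3)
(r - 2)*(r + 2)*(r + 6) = r^3 + 6*r^2 - 4*r - 24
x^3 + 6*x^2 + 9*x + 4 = (x + 1)^2*(x + 4)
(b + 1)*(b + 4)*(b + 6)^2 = b^4 + 17*b^3 + 100*b^2 + 228*b + 144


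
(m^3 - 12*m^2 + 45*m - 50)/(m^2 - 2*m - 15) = (m^2 - 7*m + 10)/(m + 3)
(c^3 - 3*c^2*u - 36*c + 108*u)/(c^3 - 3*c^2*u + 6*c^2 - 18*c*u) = (c - 6)/c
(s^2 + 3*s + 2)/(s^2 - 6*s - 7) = (s + 2)/(s - 7)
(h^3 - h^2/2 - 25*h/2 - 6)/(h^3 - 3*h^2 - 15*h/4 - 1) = 2*(h + 3)/(2*h + 1)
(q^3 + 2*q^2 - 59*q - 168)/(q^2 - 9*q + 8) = (q^2 + 10*q + 21)/(q - 1)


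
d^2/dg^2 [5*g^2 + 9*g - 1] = 10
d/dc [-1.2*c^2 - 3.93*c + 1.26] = -2.4*c - 3.93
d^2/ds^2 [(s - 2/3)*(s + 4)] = 2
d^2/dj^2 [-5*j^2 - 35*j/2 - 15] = -10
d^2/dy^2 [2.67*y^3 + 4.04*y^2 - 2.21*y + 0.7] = 16.02*y + 8.08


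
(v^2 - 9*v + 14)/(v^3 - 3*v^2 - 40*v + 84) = 1/(v + 6)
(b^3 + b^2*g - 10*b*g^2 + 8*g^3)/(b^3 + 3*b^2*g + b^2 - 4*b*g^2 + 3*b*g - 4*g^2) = (b - 2*g)/(b + 1)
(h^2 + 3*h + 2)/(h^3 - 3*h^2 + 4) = (h + 2)/(h^2 - 4*h + 4)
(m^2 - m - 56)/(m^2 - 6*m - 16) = (m + 7)/(m + 2)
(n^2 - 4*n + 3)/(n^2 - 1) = (n - 3)/(n + 1)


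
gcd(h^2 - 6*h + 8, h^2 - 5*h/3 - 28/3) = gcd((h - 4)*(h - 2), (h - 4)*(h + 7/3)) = h - 4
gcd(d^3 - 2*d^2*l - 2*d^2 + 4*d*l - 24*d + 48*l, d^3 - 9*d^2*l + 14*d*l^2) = d - 2*l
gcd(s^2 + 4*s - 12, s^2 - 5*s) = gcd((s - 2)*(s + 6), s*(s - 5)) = 1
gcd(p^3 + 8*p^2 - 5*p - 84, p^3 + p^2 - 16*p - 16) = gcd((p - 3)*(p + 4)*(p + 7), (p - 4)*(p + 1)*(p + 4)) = p + 4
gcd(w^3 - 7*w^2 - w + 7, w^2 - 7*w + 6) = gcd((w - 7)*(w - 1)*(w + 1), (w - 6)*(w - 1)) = w - 1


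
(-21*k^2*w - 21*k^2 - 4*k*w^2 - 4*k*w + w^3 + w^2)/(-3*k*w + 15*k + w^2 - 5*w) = (21*k^2*w + 21*k^2 + 4*k*w^2 + 4*k*w - w^3 - w^2)/(3*k*w - 15*k - w^2 + 5*w)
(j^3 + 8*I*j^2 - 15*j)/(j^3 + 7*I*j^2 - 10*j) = (j + 3*I)/(j + 2*I)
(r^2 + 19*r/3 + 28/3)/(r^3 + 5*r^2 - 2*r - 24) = (r + 7/3)/(r^2 + r - 6)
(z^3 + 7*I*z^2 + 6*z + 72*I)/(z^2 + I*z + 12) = z + 6*I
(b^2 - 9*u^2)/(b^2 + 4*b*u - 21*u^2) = (b + 3*u)/(b + 7*u)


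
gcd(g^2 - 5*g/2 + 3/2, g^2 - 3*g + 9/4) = g - 3/2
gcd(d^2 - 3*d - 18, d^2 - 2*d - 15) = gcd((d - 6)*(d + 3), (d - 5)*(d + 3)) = d + 3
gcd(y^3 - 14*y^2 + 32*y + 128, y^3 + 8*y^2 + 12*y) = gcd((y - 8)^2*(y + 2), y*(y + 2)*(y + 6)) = y + 2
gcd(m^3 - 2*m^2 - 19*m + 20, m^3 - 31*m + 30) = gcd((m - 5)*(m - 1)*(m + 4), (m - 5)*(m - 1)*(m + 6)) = m^2 - 6*m + 5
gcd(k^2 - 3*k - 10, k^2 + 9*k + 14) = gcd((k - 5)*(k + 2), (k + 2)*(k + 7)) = k + 2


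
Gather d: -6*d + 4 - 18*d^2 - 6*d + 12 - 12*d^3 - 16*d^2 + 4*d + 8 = -12*d^3 - 34*d^2 - 8*d + 24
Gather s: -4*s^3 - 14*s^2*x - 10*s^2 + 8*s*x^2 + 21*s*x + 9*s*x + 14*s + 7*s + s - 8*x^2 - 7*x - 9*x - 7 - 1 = -4*s^3 + s^2*(-14*x - 10) + s*(8*x^2 + 30*x + 22) - 8*x^2 - 16*x - 8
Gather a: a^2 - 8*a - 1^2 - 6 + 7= a^2 - 8*a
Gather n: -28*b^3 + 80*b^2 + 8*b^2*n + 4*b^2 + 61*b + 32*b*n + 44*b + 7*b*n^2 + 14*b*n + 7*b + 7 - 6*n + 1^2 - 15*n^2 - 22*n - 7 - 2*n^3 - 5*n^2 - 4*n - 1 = -28*b^3 + 84*b^2 + 112*b - 2*n^3 + n^2*(7*b - 20) + n*(8*b^2 + 46*b - 32)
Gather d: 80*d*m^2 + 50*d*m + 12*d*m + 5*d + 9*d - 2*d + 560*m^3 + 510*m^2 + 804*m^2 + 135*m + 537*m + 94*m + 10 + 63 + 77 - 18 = d*(80*m^2 + 62*m + 12) + 560*m^3 + 1314*m^2 + 766*m + 132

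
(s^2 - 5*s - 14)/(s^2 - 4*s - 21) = (s + 2)/(s + 3)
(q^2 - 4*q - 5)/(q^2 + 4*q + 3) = (q - 5)/(q + 3)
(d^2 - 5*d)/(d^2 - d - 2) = d*(5 - d)/(-d^2 + d + 2)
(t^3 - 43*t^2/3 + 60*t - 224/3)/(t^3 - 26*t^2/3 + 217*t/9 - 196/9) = 3*(t - 8)/(3*t - 7)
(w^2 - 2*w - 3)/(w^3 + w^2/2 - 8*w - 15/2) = 2/(2*w + 5)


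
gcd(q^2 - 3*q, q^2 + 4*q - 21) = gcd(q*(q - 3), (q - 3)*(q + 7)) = q - 3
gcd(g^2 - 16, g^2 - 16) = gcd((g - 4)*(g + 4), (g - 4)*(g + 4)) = g^2 - 16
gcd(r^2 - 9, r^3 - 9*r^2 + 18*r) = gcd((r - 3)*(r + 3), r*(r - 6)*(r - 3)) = r - 3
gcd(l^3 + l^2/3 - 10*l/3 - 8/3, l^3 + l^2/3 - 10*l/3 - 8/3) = l^3 + l^2/3 - 10*l/3 - 8/3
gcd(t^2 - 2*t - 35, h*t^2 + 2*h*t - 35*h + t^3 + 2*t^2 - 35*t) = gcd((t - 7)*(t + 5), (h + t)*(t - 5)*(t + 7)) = 1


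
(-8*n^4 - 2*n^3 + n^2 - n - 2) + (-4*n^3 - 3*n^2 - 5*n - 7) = -8*n^4 - 6*n^3 - 2*n^2 - 6*n - 9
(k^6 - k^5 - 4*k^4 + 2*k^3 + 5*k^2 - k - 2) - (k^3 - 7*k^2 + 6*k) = k^6 - k^5 - 4*k^4 + k^3 + 12*k^2 - 7*k - 2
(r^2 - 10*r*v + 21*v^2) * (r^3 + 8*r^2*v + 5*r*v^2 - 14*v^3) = r^5 - 2*r^4*v - 54*r^3*v^2 + 104*r^2*v^3 + 245*r*v^4 - 294*v^5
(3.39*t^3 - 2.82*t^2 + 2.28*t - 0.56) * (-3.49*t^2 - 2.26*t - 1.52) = -11.8311*t^5 + 2.1804*t^4 - 6.7368*t^3 + 1.088*t^2 - 2.2*t + 0.8512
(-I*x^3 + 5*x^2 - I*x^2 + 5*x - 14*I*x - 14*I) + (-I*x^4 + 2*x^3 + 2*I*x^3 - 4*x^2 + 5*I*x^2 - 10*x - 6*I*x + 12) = -I*x^4 + 2*x^3 + I*x^3 + x^2 + 4*I*x^2 - 5*x - 20*I*x + 12 - 14*I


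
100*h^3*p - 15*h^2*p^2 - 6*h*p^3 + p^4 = p*(-5*h + p)^2*(4*h + p)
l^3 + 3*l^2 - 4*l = l*(l - 1)*(l + 4)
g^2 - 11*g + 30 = (g - 6)*(g - 5)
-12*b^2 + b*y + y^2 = (-3*b + y)*(4*b + y)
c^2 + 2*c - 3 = (c - 1)*(c + 3)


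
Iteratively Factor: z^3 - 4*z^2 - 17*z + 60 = (z + 4)*(z^2 - 8*z + 15) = (z - 3)*(z + 4)*(z - 5)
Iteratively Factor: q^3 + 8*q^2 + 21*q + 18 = (q + 3)*(q^2 + 5*q + 6) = (q + 3)^2*(q + 2)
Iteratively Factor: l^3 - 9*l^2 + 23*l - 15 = (l - 3)*(l^2 - 6*l + 5) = (l - 5)*(l - 3)*(l - 1)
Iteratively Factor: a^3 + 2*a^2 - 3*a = (a + 3)*(a^2 - a) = (a - 1)*(a + 3)*(a)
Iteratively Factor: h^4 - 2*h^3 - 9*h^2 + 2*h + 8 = (h + 1)*(h^3 - 3*h^2 - 6*h + 8) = (h - 1)*(h + 1)*(h^2 - 2*h - 8) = (h - 1)*(h + 1)*(h + 2)*(h - 4)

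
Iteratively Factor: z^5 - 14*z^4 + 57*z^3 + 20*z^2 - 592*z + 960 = (z + 3)*(z^4 - 17*z^3 + 108*z^2 - 304*z + 320) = (z - 5)*(z + 3)*(z^3 - 12*z^2 + 48*z - 64) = (z - 5)*(z - 4)*(z + 3)*(z^2 - 8*z + 16) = (z - 5)*(z - 4)^2*(z + 3)*(z - 4)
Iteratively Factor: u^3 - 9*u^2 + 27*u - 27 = (u - 3)*(u^2 - 6*u + 9) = (u - 3)^2*(u - 3)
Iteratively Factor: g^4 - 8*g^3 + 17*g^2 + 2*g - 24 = (g + 1)*(g^3 - 9*g^2 + 26*g - 24) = (g - 2)*(g + 1)*(g^2 - 7*g + 12) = (g - 4)*(g - 2)*(g + 1)*(g - 3)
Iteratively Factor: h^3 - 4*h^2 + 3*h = (h)*(h^2 - 4*h + 3) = h*(h - 3)*(h - 1)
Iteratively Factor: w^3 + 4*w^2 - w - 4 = (w + 4)*(w^2 - 1) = (w + 1)*(w + 4)*(w - 1)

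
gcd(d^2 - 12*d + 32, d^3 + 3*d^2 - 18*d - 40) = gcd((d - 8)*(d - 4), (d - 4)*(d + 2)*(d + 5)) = d - 4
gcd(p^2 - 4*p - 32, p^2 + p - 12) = p + 4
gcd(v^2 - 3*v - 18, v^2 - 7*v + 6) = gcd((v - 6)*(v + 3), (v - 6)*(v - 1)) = v - 6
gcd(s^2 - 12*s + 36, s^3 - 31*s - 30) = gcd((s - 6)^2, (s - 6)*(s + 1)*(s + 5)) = s - 6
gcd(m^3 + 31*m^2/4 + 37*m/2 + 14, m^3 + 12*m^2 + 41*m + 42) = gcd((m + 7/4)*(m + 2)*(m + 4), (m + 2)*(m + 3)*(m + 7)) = m + 2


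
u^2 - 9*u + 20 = (u - 5)*(u - 4)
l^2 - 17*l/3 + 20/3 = (l - 4)*(l - 5/3)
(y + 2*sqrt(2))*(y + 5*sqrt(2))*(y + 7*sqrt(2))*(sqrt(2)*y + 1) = sqrt(2)*y^4 + 29*y^3 + 132*sqrt(2)*y^2 + 398*y + 140*sqrt(2)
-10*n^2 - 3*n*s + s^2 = (-5*n + s)*(2*n + s)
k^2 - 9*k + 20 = (k - 5)*(k - 4)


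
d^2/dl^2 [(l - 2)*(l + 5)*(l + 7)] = 6*l + 20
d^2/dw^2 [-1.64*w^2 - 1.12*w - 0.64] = -3.28000000000000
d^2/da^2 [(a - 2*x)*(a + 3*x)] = 2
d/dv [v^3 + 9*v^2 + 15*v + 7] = 3*v^2 + 18*v + 15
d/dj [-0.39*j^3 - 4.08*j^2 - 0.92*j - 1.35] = -1.17*j^2 - 8.16*j - 0.92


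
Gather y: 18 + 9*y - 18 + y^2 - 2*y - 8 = y^2 + 7*y - 8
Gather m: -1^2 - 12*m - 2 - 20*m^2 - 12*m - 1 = -20*m^2 - 24*m - 4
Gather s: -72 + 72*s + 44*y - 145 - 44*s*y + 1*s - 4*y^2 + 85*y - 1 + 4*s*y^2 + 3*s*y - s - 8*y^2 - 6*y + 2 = s*(4*y^2 - 41*y + 72) - 12*y^2 + 123*y - 216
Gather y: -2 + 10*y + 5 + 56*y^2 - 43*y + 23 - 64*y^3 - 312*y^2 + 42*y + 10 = -64*y^3 - 256*y^2 + 9*y + 36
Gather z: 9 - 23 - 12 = -26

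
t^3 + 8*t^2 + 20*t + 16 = (t + 2)^2*(t + 4)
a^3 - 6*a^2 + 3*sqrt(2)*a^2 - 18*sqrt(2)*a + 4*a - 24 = (a - 6)*(a + sqrt(2))*(a + 2*sqrt(2))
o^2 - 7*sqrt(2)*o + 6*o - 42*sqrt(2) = (o + 6)*(o - 7*sqrt(2))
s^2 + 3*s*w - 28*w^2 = (s - 4*w)*(s + 7*w)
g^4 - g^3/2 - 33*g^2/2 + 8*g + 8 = (g - 4)*(g - 1)*(g + 1/2)*(g + 4)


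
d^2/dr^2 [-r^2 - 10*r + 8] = -2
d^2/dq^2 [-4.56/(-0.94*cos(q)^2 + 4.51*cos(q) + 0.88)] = (16.116864*(1 - cos(q)^2)^2 - 57.994992*cos(q)^3 + 115.897416*cos(q)^2 + 97.892256*cos(q) - 209.16264)/(-0.94*cos(q)^2 + 4.51*cos(q) + 0.88)^3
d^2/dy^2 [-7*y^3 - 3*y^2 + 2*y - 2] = -42*y - 6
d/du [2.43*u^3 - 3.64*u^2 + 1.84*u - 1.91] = 7.29*u^2 - 7.28*u + 1.84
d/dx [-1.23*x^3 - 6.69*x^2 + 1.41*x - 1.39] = -3.69*x^2 - 13.38*x + 1.41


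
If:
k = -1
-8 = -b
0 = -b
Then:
No Solution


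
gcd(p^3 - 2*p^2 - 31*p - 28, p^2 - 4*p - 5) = p + 1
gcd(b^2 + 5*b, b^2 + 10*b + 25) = b + 5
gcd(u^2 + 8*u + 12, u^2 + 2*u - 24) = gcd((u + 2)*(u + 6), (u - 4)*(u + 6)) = u + 6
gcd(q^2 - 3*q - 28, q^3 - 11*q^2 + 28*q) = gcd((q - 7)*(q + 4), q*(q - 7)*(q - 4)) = q - 7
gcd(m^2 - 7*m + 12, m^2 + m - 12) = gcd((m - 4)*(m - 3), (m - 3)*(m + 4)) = m - 3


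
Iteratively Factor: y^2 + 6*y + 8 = (y + 4)*(y + 2)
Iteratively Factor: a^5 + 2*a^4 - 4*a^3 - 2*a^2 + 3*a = (a)*(a^4 + 2*a^3 - 4*a^2 - 2*a + 3) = a*(a + 3)*(a^3 - a^2 - a + 1) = a*(a - 1)*(a + 3)*(a^2 - 1) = a*(a - 1)*(a + 1)*(a + 3)*(a - 1)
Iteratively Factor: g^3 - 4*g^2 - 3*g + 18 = (g + 2)*(g^2 - 6*g + 9) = (g - 3)*(g + 2)*(g - 3)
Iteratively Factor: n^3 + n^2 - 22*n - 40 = (n + 2)*(n^2 - n - 20) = (n + 2)*(n + 4)*(n - 5)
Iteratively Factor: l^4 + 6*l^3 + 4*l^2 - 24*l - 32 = (l - 2)*(l^3 + 8*l^2 + 20*l + 16) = (l - 2)*(l + 2)*(l^2 + 6*l + 8) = (l - 2)*(l + 2)^2*(l + 4)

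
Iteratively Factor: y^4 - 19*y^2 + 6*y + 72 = (y + 4)*(y^3 - 4*y^2 - 3*y + 18) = (y - 3)*(y + 4)*(y^2 - y - 6) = (y - 3)*(y + 2)*(y + 4)*(y - 3)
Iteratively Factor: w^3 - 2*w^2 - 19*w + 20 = (w - 5)*(w^2 + 3*w - 4) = (w - 5)*(w + 4)*(w - 1)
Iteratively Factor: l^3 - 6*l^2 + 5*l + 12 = (l + 1)*(l^2 - 7*l + 12) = (l - 4)*(l + 1)*(l - 3)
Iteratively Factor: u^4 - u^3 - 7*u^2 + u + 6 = (u - 1)*(u^3 - 7*u - 6) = (u - 3)*(u - 1)*(u^2 + 3*u + 2) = (u - 3)*(u - 1)*(u + 1)*(u + 2)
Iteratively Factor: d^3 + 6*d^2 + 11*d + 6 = (d + 3)*(d^2 + 3*d + 2) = (d + 1)*(d + 3)*(d + 2)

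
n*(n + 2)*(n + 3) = n^3 + 5*n^2 + 6*n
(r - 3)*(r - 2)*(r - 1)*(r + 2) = r^4 - 4*r^3 - r^2 + 16*r - 12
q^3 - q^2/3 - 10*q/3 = q*(q - 2)*(q + 5/3)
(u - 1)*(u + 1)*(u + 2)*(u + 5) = u^4 + 7*u^3 + 9*u^2 - 7*u - 10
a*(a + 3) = a^2 + 3*a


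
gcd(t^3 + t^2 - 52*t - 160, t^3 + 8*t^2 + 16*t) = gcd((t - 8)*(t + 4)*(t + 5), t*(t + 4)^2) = t + 4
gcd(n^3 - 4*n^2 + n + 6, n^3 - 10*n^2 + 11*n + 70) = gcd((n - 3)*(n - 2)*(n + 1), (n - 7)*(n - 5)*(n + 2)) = 1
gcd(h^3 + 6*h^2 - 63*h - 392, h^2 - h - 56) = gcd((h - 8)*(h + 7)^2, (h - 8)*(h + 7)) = h^2 - h - 56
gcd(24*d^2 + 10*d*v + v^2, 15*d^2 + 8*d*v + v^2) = 1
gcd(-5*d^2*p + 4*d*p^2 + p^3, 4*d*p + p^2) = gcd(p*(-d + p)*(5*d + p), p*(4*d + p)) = p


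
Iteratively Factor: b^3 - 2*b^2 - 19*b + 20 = (b + 4)*(b^2 - 6*b + 5) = (b - 1)*(b + 4)*(b - 5)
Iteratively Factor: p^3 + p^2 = (p + 1)*(p^2) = p*(p + 1)*(p)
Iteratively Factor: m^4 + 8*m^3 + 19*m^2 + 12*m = (m + 4)*(m^3 + 4*m^2 + 3*m) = (m + 3)*(m + 4)*(m^2 + m) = m*(m + 3)*(m + 4)*(m + 1)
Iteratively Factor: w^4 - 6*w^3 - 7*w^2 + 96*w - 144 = (w - 3)*(w^3 - 3*w^2 - 16*w + 48) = (w - 4)*(w - 3)*(w^2 + w - 12) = (w - 4)*(w - 3)*(w + 4)*(w - 3)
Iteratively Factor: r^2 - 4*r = (r)*(r - 4)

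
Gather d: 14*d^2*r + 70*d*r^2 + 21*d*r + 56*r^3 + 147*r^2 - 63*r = 14*d^2*r + d*(70*r^2 + 21*r) + 56*r^3 + 147*r^2 - 63*r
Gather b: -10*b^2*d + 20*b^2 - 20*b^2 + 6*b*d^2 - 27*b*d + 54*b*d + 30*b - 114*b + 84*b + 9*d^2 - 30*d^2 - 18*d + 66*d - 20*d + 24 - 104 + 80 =-10*b^2*d + b*(6*d^2 + 27*d) - 21*d^2 + 28*d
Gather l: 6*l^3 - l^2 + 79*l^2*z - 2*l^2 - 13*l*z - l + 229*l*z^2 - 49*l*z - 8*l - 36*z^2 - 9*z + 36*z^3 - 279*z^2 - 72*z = 6*l^3 + l^2*(79*z - 3) + l*(229*z^2 - 62*z - 9) + 36*z^3 - 315*z^2 - 81*z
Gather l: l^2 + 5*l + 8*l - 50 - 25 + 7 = l^2 + 13*l - 68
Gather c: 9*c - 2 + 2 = 9*c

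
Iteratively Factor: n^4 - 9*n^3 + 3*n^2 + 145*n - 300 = (n - 5)*(n^3 - 4*n^2 - 17*n + 60) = (n - 5)*(n + 4)*(n^2 - 8*n + 15) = (n - 5)^2*(n + 4)*(n - 3)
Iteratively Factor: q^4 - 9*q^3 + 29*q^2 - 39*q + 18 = (q - 1)*(q^3 - 8*q^2 + 21*q - 18) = (q - 3)*(q - 1)*(q^2 - 5*q + 6) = (q - 3)^2*(q - 1)*(q - 2)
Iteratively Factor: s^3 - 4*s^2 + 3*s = (s)*(s^2 - 4*s + 3) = s*(s - 1)*(s - 3)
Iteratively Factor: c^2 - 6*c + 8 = (c - 2)*(c - 4)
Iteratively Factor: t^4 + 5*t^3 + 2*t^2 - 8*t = (t - 1)*(t^3 + 6*t^2 + 8*t) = t*(t - 1)*(t^2 + 6*t + 8) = t*(t - 1)*(t + 4)*(t + 2)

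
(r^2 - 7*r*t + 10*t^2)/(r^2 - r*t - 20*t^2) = (r - 2*t)/(r + 4*t)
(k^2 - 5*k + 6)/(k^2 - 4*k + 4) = (k - 3)/(k - 2)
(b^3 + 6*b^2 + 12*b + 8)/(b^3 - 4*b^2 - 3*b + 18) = (b^2 + 4*b + 4)/(b^2 - 6*b + 9)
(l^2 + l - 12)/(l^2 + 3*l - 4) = (l - 3)/(l - 1)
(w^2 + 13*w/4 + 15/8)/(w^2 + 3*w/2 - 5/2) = (w + 3/4)/(w - 1)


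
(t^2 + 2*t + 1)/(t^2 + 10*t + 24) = (t^2 + 2*t + 1)/(t^2 + 10*t + 24)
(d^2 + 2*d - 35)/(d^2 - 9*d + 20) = (d + 7)/(d - 4)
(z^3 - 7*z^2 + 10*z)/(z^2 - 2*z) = z - 5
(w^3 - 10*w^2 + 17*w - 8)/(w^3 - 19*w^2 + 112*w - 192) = (w^2 - 2*w + 1)/(w^2 - 11*w + 24)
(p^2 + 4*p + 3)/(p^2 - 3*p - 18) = (p + 1)/(p - 6)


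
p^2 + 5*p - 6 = (p - 1)*(p + 6)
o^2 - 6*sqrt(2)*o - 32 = (o - 8*sqrt(2))*(o + 2*sqrt(2))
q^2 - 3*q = q*(q - 3)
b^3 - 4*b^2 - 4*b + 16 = (b - 4)*(b - 2)*(b + 2)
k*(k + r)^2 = k^3 + 2*k^2*r + k*r^2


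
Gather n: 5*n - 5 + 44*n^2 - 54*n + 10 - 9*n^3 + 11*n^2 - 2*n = -9*n^3 + 55*n^2 - 51*n + 5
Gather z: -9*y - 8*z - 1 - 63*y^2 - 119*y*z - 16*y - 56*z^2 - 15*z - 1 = -63*y^2 - 25*y - 56*z^2 + z*(-119*y - 23) - 2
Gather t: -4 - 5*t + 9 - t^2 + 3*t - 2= -t^2 - 2*t + 3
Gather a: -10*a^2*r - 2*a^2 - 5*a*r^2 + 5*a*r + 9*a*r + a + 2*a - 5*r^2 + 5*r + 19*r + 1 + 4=a^2*(-10*r - 2) + a*(-5*r^2 + 14*r + 3) - 5*r^2 + 24*r + 5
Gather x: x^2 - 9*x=x^2 - 9*x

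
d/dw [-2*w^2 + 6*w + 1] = 6 - 4*w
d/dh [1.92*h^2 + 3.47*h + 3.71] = 3.84*h + 3.47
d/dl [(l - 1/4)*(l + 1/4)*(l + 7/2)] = 3*l^2 + 7*l - 1/16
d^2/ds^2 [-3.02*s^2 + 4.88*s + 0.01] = -6.04000000000000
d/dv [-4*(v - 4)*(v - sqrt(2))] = -8*v + 4*sqrt(2) + 16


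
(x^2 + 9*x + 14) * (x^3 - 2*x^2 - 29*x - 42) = x^5 + 7*x^4 - 33*x^3 - 331*x^2 - 784*x - 588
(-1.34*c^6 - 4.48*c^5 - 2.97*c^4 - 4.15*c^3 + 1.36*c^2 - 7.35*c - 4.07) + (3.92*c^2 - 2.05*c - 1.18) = -1.34*c^6 - 4.48*c^5 - 2.97*c^4 - 4.15*c^3 + 5.28*c^2 - 9.4*c - 5.25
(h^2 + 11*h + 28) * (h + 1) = h^3 + 12*h^2 + 39*h + 28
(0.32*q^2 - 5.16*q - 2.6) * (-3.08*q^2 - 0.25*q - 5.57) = -0.9856*q^4 + 15.8128*q^3 + 7.5156*q^2 + 29.3912*q + 14.482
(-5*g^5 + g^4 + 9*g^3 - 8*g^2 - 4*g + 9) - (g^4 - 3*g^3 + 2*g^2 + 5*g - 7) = -5*g^5 + 12*g^3 - 10*g^2 - 9*g + 16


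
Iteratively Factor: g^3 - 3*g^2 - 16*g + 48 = (g - 4)*(g^2 + g - 12) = (g - 4)*(g - 3)*(g + 4)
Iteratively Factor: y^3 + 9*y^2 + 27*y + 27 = (y + 3)*(y^2 + 6*y + 9) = (y + 3)^2*(y + 3)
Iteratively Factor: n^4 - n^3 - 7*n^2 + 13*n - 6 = (n - 1)*(n^3 - 7*n + 6) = (n - 2)*(n - 1)*(n^2 + 2*n - 3) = (n - 2)*(n - 1)^2*(n + 3)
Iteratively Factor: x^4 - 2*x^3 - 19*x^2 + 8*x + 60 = (x + 2)*(x^3 - 4*x^2 - 11*x + 30) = (x - 2)*(x + 2)*(x^2 - 2*x - 15) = (x - 2)*(x + 2)*(x + 3)*(x - 5)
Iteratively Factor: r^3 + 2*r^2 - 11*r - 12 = (r + 4)*(r^2 - 2*r - 3) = (r + 1)*(r + 4)*(r - 3)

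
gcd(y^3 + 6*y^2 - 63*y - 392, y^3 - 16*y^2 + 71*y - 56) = y - 8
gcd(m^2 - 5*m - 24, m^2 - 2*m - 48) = m - 8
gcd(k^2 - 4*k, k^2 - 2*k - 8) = k - 4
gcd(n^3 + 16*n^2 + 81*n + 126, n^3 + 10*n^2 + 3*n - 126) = n^2 + 13*n + 42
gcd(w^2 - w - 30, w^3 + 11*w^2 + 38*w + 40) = w + 5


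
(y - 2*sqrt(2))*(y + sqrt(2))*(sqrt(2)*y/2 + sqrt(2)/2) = sqrt(2)*y^3/2 - y^2 + sqrt(2)*y^2/2 - 2*sqrt(2)*y - y - 2*sqrt(2)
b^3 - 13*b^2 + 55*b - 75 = (b - 5)^2*(b - 3)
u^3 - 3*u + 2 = (u - 1)^2*(u + 2)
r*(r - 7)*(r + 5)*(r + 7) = r^4 + 5*r^3 - 49*r^2 - 245*r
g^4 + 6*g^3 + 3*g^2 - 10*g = g*(g - 1)*(g + 2)*(g + 5)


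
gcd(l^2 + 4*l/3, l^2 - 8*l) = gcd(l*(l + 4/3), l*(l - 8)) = l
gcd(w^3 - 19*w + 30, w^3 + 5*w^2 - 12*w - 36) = w - 3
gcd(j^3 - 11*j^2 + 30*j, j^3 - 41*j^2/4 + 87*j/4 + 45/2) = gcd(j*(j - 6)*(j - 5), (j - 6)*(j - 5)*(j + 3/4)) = j^2 - 11*j + 30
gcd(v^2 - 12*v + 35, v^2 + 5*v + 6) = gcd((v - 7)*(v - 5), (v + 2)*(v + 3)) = 1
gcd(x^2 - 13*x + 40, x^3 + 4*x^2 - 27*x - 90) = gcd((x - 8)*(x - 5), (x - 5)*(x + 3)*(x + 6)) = x - 5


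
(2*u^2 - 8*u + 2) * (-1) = -2*u^2 + 8*u - 2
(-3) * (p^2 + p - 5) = -3*p^2 - 3*p + 15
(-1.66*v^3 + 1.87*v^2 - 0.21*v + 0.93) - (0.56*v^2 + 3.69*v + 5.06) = -1.66*v^3 + 1.31*v^2 - 3.9*v - 4.13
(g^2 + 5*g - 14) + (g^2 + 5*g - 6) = 2*g^2 + 10*g - 20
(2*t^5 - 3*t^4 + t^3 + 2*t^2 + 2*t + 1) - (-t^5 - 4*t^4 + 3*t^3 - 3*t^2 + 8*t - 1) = 3*t^5 + t^4 - 2*t^3 + 5*t^2 - 6*t + 2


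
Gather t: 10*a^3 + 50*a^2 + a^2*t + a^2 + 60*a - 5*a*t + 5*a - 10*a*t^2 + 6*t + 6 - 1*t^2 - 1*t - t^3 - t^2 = 10*a^3 + 51*a^2 + 65*a - t^3 + t^2*(-10*a - 2) + t*(a^2 - 5*a + 5) + 6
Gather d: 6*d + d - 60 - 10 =7*d - 70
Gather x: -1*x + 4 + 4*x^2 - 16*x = 4*x^2 - 17*x + 4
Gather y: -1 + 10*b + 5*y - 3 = 10*b + 5*y - 4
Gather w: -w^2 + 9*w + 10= -w^2 + 9*w + 10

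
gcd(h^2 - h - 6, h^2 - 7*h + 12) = h - 3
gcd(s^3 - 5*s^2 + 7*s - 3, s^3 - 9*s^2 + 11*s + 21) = s - 3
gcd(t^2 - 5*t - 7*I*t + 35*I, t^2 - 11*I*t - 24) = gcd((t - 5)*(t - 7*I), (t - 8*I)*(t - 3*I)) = 1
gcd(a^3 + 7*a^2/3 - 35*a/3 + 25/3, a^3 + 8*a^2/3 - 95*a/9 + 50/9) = a^2 + 10*a/3 - 25/3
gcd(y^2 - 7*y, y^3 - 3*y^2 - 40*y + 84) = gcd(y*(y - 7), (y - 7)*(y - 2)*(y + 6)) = y - 7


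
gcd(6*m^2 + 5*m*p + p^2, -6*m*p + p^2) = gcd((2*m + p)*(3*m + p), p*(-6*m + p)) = 1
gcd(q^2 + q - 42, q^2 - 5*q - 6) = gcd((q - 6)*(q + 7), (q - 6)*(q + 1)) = q - 6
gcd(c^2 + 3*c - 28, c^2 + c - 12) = 1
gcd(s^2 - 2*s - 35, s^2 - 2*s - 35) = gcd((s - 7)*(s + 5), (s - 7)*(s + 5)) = s^2 - 2*s - 35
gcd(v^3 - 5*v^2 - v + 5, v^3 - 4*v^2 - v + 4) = v^2 - 1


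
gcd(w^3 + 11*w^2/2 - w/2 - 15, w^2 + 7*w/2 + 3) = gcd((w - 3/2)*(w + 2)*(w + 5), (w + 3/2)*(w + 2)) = w + 2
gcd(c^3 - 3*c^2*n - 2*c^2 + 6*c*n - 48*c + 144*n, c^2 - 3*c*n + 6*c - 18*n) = c^2 - 3*c*n + 6*c - 18*n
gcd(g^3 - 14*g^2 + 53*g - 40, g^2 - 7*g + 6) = g - 1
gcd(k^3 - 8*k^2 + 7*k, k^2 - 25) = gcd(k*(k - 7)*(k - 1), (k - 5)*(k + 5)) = 1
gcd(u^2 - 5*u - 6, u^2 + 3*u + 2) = u + 1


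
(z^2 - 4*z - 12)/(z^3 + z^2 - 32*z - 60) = 1/(z + 5)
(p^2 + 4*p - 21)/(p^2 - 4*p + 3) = (p + 7)/(p - 1)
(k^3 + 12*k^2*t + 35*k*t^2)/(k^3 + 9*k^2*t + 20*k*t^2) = (k + 7*t)/(k + 4*t)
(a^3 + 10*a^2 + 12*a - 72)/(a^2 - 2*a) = a + 12 + 36/a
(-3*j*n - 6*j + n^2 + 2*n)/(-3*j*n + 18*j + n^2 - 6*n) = (n + 2)/(n - 6)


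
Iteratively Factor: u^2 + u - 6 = (u + 3)*(u - 2)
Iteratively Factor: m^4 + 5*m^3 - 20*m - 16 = (m + 4)*(m^3 + m^2 - 4*m - 4) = (m - 2)*(m + 4)*(m^2 + 3*m + 2) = (m - 2)*(m + 2)*(m + 4)*(m + 1)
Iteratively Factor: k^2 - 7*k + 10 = (k - 2)*(k - 5)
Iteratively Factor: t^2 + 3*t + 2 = (t + 1)*(t + 2)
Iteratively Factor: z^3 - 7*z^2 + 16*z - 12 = (z - 3)*(z^2 - 4*z + 4) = (z - 3)*(z - 2)*(z - 2)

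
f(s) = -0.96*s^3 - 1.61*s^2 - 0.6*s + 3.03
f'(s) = -2.88*s^2 - 3.22*s - 0.6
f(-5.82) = 141.24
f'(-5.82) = -79.41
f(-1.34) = 3.25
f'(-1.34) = -1.46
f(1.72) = -7.65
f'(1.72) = -14.66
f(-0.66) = 3.00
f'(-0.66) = 0.27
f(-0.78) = 2.97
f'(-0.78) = 0.16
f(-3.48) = 26.08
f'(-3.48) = -24.27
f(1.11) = -0.93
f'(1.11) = -7.72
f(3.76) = -73.02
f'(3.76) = -53.42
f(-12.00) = 1437.27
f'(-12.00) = -376.68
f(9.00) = -832.62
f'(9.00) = -262.86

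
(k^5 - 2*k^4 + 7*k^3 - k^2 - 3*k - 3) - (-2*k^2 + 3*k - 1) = k^5 - 2*k^4 + 7*k^3 + k^2 - 6*k - 2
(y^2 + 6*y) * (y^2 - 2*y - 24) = y^4 + 4*y^3 - 36*y^2 - 144*y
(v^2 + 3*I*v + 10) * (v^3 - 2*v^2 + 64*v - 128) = v^5 - 2*v^4 + 3*I*v^4 + 74*v^3 - 6*I*v^3 - 148*v^2 + 192*I*v^2 + 640*v - 384*I*v - 1280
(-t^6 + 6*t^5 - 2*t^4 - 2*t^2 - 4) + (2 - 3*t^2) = -t^6 + 6*t^5 - 2*t^4 - 5*t^2 - 2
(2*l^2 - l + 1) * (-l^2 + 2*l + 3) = -2*l^4 + 5*l^3 + 3*l^2 - l + 3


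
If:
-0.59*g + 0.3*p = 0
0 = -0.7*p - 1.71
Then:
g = -1.24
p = -2.44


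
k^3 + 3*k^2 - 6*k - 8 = (k - 2)*(k + 1)*(k + 4)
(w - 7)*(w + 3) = w^2 - 4*w - 21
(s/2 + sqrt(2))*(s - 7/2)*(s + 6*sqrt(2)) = s^3/2 - 7*s^2/4 + 4*sqrt(2)*s^2 - 14*sqrt(2)*s + 12*s - 42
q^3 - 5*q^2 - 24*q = q*(q - 8)*(q + 3)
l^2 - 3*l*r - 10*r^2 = (l - 5*r)*(l + 2*r)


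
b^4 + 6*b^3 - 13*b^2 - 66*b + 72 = (b - 3)*(b - 1)*(b + 4)*(b + 6)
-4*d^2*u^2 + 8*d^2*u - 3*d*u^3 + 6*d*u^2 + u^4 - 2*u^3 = u*(-4*d + u)*(d + u)*(u - 2)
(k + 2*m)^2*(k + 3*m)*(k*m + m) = k^4*m + 7*k^3*m^2 + k^3*m + 16*k^2*m^3 + 7*k^2*m^2 + 12*k*m^4 + 16*k*m^3 + 12*m^4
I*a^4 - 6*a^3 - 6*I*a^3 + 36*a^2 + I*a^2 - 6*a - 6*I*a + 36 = (a - 6)*(a + I)*(a + 6*I)*(I*a + 1)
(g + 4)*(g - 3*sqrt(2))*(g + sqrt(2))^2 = g^4 - sqrt(2)*g^3 + 4*g^3 - 10*g^2 - 4*sqrt(2)*g^2 - 40*g - 6*sqrt(2)*g - 24*sqrt(2)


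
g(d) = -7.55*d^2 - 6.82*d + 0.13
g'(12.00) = -188.02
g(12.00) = -1168.91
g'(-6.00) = 83.78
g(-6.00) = -230.75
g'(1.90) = -35.51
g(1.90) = -40.08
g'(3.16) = -54.54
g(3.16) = -96.81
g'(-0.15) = -4.56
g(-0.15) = 0.98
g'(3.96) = -66.62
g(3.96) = -145.27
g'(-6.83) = 96.31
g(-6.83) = -305.49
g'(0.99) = -21.77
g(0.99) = -14.02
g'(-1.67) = 18.40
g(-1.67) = -9.54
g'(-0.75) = 4.50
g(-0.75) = 1.00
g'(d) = -15.1*d - 6.82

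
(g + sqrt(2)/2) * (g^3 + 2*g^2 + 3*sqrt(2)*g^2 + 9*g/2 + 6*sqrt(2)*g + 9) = g^4 + 2*g^3 + 7*sqrt(2)*g^3/2 + 15*g^2/2 + 7*sqrt(2)*g^2 + 9*sqrt(2)*g/4 + 15*g + 9*sqrt(2)/2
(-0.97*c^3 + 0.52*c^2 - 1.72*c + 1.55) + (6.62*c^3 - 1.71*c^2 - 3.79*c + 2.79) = 5.65*c^3 - 1.19*c^2 - 5.51*c + 4.34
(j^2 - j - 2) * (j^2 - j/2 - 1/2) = j^4 - 3*j^3/2 - 2*j^2 + 3*j/2 + 1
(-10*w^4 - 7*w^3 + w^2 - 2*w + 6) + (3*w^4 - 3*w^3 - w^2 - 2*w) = -7*w^4 - 10*w^3 - 4*w + 6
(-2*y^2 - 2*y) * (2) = -4*y^2 - 4*y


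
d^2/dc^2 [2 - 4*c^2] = -8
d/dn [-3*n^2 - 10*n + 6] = -6*n - 10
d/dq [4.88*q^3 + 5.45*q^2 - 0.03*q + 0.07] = 14.64*q^2 + 10.9*q - 0.03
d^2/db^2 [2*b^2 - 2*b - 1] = 4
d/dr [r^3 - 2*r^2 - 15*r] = 3*r^2 - 4*r - 15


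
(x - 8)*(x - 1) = x^2 - 9*x + 8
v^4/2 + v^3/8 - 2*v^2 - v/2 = v*(v/2 + 1)*(v - 2)*(v + 1/4)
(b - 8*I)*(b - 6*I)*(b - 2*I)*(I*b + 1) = I*b^4 + 17*b^3 - 92*I*b^2 - 172*b + 96*I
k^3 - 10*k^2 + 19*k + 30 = (k - 6)*(k - 5)*(k + 1)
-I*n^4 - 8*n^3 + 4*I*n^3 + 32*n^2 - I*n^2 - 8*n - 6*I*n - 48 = (n - 3)*(n - 2)*(n - 8*I)*(-I*n - I)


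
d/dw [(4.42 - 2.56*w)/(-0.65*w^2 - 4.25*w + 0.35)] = (-1.664*w^2 + 5.746*w + 17.889)/(0.4225*w^4 + 5.525*w^3 + 17.6075*w^2 - 2.975*w + 0.1225)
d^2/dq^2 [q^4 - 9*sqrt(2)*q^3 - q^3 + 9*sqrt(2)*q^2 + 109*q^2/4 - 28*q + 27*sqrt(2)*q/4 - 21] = 12*q^2 - 54*sqrt(2)*q - 6*q + 18*sqrt(2) + 109/2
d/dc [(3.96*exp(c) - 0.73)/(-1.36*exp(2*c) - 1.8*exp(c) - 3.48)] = (5.3856*exp(2*c) - 1.9856*exp(c) - 15.0948)*exp(c)/(1.8496*exp(4*c) + 4.896*exp(3*c) + 12.7056*exp(2*c) + 12.528*exp(c) + 12.1104)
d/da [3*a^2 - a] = 6*a - 1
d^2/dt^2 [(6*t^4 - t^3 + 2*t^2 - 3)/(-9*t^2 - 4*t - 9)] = 2*(-486*t^6 - 648*t^5 - 1746*t^4 - 1721*t^3 - 1593*t^2 + 567*t - 357)/(729*t^6 + 972*t^5 + 2619*t^4 + 2008*t^3 + 2619*t^2 + 972*t + 729)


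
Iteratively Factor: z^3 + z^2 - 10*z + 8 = (z + 4)*(z^2 - 3*z + 2) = (z - 1)*(z + 4)*(z - 2)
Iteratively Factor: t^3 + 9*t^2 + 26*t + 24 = (t + 4)*(t^2 + 5*t + 6) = (t + 3)*(t + 4)*(t + 2)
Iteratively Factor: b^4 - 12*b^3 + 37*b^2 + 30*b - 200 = (b - 4)*(b^3 - 8*b^2 + 5*b + 50) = (b - 4)*(b + 2)*(b^2 - 10*b + 25) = (b - 5)*(b - 4)*(b + 2)*(b - 5)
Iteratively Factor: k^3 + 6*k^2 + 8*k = (k + 4)*(k^2 + 2*k) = k*(k + 4)*(k + 2)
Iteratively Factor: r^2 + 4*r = (r)*(r + 4)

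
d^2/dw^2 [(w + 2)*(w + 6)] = 2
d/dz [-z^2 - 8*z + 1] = -2*z - 8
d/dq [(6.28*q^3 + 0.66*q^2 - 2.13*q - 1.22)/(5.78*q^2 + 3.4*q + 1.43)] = (36.2984*q^4 + 42.704*q^3 + 41.4966*q^2 + 15.9908*q + 1.1021)/(33.4084*q^4 + 39.304*q^3 + 28.0908*q^2 + 9.724*q + 2.0449)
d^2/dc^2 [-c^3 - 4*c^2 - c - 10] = -6*c - 8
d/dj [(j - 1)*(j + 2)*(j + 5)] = 3*j^2 + 12*j + 3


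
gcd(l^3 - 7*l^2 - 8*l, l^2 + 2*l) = l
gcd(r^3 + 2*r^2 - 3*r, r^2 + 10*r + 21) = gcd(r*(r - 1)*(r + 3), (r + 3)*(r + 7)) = r + 3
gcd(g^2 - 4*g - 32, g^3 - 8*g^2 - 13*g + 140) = g + 4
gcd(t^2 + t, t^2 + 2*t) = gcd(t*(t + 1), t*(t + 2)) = t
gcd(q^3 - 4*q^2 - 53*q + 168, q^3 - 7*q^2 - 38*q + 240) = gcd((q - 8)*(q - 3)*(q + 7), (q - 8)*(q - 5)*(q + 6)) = q - 8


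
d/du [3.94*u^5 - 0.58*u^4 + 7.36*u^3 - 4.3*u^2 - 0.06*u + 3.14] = 19.7*u^4 - 2.32*u^3 + 22.08*u^2 - 8.6*u - 0.06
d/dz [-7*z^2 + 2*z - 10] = 2 - 14*z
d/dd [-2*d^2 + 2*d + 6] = 2 - 4*d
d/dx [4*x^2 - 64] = 8*x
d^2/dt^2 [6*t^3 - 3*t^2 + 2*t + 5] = 36*t - 6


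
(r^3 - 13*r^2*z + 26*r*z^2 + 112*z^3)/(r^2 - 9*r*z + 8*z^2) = (-r^2 + 5*r*z + 14*z^2)/(-r + z)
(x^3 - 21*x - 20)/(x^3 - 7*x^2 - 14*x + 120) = (x + 1)/(x - 6)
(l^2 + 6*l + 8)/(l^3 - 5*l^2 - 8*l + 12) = (l + 4)/(l^2 - 7*l + 6)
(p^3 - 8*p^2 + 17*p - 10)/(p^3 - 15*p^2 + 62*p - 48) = (p^2 - 7*p + 10)/(p^2 - 14*p + 48)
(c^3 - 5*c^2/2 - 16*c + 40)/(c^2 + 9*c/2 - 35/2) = (c^2 - 16)/(c + 7)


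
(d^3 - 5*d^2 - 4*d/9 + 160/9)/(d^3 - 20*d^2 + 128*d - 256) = (d^2 - d - 40/9)/(d^2 - 16*d + 64)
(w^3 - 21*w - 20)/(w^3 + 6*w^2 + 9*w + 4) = (w - 5)/(w + 1)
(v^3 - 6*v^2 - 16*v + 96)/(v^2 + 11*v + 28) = (v^2 - 10*v + 24)/(v + 7)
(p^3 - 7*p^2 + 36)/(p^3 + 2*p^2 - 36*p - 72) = (p - 3)/(p + 6)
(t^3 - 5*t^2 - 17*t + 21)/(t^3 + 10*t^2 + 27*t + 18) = (t^2 - 8*t + 7)/(t^2 + 7*t + 6)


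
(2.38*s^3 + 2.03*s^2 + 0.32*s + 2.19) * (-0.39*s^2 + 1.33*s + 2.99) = -0.9282*s^5 + 2.3737*s^4 + 9.6913*s^3 + 5.6412*s^2 + 3.8695*s + 6.5481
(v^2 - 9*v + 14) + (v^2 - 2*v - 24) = 2*v^2 - 11*v - 10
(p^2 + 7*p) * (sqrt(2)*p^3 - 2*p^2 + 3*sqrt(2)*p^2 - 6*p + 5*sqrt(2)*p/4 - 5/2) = sqrt(2)*p^5 - 2*p^4 + 10*sqrt(2)*p^4 - 20*p^3 + 89*sqrt(2)*p^3/4 - 89*p^2/2 + 35*sqrt(2)*p^2/4 - 35*p/2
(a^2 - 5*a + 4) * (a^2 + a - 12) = a^4 - 4*a^3 - 13*a^2 + 64*a - 48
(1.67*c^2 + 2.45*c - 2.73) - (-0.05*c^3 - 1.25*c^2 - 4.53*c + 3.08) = 0.05*c^3 + 2.92*c^2 + 6.98*c - 5.81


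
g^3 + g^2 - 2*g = g*(g - 1)*(g + 2)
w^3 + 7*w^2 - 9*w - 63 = (w - 3)*(w + 3)*(w + 7)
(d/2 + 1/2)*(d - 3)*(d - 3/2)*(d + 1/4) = d^4/2 - 13*d^3/8 - 7*d^2/16 + 9*d/4 + 9/16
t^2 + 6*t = t*(t + 6)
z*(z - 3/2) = z^2 - 3*z/2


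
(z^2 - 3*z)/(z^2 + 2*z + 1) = z*(z - 3)/(z^2 + 2*z + 1)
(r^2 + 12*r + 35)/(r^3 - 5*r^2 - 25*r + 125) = (r + 7)/(r^2 - 10*r + 25)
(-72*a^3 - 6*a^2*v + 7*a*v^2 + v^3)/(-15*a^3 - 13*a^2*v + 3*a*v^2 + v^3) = (24*a^2 + 10*a*v + v^2)/(5*a^2 + 6*a*v + v^2)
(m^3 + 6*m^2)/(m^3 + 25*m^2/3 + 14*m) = 3*m/(3*m + 7)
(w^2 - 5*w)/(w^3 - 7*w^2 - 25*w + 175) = w/(w^2 - 2*w - 35)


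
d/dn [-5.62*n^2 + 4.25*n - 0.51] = 4.25 - 11.24*n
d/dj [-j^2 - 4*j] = -2*j - 4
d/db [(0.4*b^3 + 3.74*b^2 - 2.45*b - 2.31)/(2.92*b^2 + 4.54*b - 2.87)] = (1.168*b^4 + 3.632*b^3 + 20.6896*b^2 - 7.9772*b + 17.5189)/(8.5264*b^4 + 26.5136*b^3 + 3.8508*b^2 - 26.0596*b + 8.2369)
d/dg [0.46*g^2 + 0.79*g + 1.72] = 0.92*g + 0.79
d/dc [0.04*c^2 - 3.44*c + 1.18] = 0.08*c - 3.44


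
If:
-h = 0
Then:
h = 0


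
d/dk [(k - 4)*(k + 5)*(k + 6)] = 3*k^2 + 14*k - 14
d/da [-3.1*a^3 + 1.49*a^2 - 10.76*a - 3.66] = -9.3*a^2 + 2.98*a - 10.76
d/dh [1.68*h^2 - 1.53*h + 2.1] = 3.36*h - 1.53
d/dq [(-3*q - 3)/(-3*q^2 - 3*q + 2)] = 3*(3*q^2 + 3*q - 3*(q + 1)*(2*q + 1) - 2)/(3*q^2 + 3*q - 2)^2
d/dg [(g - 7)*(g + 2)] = 2*g - 5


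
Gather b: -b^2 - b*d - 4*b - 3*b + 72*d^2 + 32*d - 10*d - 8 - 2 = -b^2 + b*(-d - 7) + 72*d^2 + 22*d - 10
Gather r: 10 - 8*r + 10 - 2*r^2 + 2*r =-2*r^2 - 6*r + 20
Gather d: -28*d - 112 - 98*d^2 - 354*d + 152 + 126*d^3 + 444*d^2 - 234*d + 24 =126*d^3 + 346*d^2 - 616*d + 64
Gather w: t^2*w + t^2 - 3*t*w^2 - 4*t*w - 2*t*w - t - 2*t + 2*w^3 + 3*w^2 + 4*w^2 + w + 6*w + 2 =t^2 - 3*t + 2*w^3 + w^2*(7 - 3*t) + w*(t^2 - 6*t + 7) + 2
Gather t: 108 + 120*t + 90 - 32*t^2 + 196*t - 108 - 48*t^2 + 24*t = -80*t^2 + 340*t + 90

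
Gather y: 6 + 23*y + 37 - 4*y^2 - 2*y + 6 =-4*y^2 + 21*y + 49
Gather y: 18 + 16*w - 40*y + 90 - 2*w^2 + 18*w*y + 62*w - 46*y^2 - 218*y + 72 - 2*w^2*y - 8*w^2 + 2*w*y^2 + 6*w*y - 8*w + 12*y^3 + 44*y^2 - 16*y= -10*w^2 + 70*w + 12*y^3 + y^2*(2*w - 2) + y*(-2*w^2 + 24*w - 274) + 180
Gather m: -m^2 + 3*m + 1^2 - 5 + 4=-m^2 + 3*m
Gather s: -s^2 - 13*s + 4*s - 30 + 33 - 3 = -s^2 - 9*s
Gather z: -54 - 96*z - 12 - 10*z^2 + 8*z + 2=-10*z^2 - 88*z - 64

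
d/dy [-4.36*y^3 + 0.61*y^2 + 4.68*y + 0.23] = -13.08*y^2 + 1.22*y + 4.68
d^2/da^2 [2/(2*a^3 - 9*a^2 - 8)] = 12*(-12*a^2*(a - 3)^2 + (3 - 2*a)*(-2*a^3 + 9*a^2 + 8))/(-2*a^3 + 9*a^2 + 8)^3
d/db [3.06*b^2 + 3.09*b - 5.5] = 6.12*b + 3.09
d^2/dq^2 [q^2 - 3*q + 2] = 2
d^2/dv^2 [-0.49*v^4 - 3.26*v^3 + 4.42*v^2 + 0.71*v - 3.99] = -5.88*v^2 - 19.56*v + 8.84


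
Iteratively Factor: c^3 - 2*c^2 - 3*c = (c + 1)*(c^2 - 3*c) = c*(c + 1)*(c - 3)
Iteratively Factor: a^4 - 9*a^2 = (a + 3)*(a^3 - 3*a^2) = a*(a + 3)*(a^2 - 3*a) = a^2*(a + 3)*(a - 3)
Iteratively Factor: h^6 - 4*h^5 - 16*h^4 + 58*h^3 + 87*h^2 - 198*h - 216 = (h - 3)*(h^5 - h^4 - 19*h^3 + h^2 + 90*h + 72) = (h - 3)*(h + 3)*(h^4 - 4*h^3 - 7*h^2 + 22*h + 24) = (h - 4)*(h - 3)*(h + 3)*(h^3 - 7*h - 6) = (h - 4)*(h - 3)*(h + 1)*(h + 3)*(h^2 - h - 6) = (h - 4)*(h - 3)^2*(h + 1)*(h + 3)*(h + 2)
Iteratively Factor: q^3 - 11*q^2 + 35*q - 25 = (q - 5)*(q^2 - 6*q + 5) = (q - 5)^2*(q - 1)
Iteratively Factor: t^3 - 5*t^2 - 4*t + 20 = (t - 2)*(t^2 - 3*t - 10) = (t - 5)*(t - 2)*(t + 2)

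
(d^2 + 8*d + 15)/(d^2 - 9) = (d + 5)/(d - 3)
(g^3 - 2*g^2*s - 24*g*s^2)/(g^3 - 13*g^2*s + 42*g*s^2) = (-g - 4*s)/(-g + 7*s)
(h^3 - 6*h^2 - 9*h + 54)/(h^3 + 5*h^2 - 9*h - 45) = (h - 6)/(h + 5)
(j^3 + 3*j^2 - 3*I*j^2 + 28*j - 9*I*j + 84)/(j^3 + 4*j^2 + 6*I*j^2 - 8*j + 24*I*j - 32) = (j^2 + j*(3 - 7*I) - 21*I)/(j^2 + 2*j*(2 + I) + 8*I)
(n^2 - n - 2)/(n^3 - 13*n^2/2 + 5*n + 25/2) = 2*(n - 2)/(2*n^2 - 15*n + 25)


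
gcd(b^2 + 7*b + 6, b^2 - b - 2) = b + 1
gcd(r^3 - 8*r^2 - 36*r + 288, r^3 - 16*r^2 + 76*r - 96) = r^2 - 14*r + 48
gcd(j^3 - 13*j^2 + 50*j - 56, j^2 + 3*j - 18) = 1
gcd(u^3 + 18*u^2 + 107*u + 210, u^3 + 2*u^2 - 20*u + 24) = u + 6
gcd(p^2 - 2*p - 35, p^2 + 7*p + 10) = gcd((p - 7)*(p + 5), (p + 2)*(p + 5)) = p + 5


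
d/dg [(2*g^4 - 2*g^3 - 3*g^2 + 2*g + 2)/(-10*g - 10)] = g*(-6*g^3 - 4*g^2 + 9*g + 6)/(10*(g^2 + 2*g + 1))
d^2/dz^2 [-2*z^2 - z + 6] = -4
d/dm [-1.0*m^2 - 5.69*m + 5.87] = -2.0*m - 5.69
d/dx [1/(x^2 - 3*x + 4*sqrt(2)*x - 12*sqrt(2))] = (-2*x - 4*sqrt(2) + 3)/(x^2 - 3*x + 4*sqrt(2)*x - 12*sqrt(2))^2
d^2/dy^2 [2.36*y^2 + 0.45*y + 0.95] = 4.72000000000000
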